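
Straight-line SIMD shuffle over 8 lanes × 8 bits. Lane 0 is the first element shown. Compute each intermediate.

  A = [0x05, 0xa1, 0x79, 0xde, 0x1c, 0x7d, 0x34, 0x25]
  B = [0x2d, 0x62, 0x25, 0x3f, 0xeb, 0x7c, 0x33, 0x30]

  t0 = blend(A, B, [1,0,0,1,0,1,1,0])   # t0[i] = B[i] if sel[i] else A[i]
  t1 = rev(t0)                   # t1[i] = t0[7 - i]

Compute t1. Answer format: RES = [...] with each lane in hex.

  t0: 2d a1 79 3f 1c 7c 33 25
  t1: 25 33 7c 1c 3f 79 a1 2d

RES = [0x25, 0x33, 0x7c, 0x1c, 0x3f, 0x79, 0xa1, 0x2d]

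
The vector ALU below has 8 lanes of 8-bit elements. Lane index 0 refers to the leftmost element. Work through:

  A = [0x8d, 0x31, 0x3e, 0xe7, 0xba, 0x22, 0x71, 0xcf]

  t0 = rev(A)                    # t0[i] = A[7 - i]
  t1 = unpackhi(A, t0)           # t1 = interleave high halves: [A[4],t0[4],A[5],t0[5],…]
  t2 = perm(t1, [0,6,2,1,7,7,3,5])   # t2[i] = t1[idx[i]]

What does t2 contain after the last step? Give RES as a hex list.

RES = [0xba, 0xcf, 0x22, 0xe7, 0x8d, 0x8d, 0x3e, 0x31]

t0 = [0xcf, 0x71, 0x22, 0xba, 0xe7, 0x3e, 0x31, 0x8d]
t1 = [0xba, 0xe7, 0x22, 0x3e, 0x71, 0x31, 0xcf, 0x8d]
t2 = [0xba, 0xcf, 0x22, 0xe7, 0x8d, 0x8d, 0x3e, 0x31]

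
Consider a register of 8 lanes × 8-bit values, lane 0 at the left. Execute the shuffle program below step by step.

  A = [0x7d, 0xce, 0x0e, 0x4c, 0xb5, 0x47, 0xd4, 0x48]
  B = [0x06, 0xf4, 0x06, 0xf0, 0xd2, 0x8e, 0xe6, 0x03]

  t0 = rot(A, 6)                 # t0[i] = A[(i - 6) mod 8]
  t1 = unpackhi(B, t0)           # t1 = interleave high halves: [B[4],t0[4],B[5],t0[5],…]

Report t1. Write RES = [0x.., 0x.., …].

  t0: 0e 4c b5 47 d4 48 7d ce
  t1: d2 d4 8e 48 e6 7d 03 ce

RES = [ 0xd2  0xd4  0x8e  0x48  0xe6  0x7d  0x03  0xce ]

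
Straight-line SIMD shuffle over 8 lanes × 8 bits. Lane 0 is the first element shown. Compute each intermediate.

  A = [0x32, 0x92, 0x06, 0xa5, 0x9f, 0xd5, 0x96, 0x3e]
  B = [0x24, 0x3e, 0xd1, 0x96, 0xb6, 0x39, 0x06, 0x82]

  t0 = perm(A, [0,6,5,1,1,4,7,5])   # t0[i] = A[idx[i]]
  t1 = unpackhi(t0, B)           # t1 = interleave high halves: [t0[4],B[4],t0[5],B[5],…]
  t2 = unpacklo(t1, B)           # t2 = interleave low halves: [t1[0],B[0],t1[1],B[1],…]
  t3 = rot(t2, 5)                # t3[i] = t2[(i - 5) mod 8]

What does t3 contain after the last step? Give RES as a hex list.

→ t0 |32|96|d5|92|92|9f|3e|d5|
→ t1 |92|b6|9f|39|3e|06|d5|82|
→ t2 |92|24|b6|3e|9f|d1|39|96|
→ t3 |3e|9f|d1|39|96|92|24|b6|

RES = [ 0x3e  0x9f  0xd1  0x39  0x96  0x92  0x24  0xb6 ]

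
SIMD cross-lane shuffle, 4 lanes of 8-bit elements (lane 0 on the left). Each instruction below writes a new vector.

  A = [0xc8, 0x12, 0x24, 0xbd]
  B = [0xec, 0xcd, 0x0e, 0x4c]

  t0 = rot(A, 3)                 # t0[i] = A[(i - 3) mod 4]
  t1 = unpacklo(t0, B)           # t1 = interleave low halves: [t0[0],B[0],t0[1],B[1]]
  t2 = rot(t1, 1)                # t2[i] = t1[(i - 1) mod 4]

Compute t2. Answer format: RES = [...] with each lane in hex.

→ t0 |12|24|bd|c8|
→ t1 |12|ec|24|cd|
→ t2 |cd|12|ec|24|

RES = [0xcd, 0x12, 0xec, 0x24]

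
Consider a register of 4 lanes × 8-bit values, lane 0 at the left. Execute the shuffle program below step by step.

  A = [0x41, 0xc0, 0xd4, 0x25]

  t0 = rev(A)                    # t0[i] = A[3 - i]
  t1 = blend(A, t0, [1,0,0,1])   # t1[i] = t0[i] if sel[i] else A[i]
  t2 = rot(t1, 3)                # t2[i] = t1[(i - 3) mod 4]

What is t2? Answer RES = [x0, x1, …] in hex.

RES = [0xc0, 0xd4, 0x41, 0x25]

  t0: 25 d4 c0 41
  t1: 25 c0 d4 41
  t2: c0 d4 41 25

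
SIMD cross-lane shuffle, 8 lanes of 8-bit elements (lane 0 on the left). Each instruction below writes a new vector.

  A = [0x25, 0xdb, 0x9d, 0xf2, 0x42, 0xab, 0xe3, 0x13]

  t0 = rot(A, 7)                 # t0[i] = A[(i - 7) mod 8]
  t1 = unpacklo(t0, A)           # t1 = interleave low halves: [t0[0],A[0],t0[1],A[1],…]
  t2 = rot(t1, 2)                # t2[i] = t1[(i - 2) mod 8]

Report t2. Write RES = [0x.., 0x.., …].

  t0: db 9d f2 42 ab e3 13 25
  t1: db 25 9d db f2 9d 42 f2
  t2: 42 f2 db 25 9d db f2 9d

RES = [ 0x42  0xf2  0xdb  0x25  0x9d  0xdb  0xf2  0x9d ]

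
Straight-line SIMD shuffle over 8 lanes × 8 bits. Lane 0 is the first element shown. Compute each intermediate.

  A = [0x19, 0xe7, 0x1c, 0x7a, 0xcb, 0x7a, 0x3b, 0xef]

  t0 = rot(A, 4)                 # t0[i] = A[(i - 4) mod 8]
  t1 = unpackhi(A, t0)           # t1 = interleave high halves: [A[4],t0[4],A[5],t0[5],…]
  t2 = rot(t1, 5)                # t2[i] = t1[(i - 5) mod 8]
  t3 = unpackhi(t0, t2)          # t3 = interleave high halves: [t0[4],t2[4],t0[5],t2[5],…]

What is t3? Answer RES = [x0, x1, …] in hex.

RES = [ 0x19  0x7a  0xe7  0xcb  0x1c  0x19  0x7a  0x7a ]

t0 = [0xcb, 0x7a, 0x3b, 0xef, 0x19, 0xe7, 0x1c, 0x7a]
t1 = [0xcb, 0x19, 0x7a, 0xe7, 0x3b, 0x1c, 0xef, 0x7a]
t2 = [0xe7, 0x3b, 0x1c, 0xef, 0x7a, 0xcb, 0x19, 0x7a]
t3 = [0x19, 0x7a, 0xe7, 0xcb, 0x1c, 0x19, 0x7a, 0x7a]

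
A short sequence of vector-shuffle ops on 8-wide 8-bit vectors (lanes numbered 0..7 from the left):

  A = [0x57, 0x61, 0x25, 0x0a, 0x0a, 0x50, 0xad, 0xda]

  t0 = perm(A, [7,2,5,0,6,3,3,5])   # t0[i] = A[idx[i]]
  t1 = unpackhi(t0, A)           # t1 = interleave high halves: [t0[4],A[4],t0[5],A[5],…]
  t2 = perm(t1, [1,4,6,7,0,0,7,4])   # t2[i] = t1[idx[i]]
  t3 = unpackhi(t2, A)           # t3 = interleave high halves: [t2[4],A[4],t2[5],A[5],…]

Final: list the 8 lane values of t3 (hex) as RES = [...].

RES = [ 0xad  0x0a  0xad  0x50  0xda  0xad  0x0a  0xda ]

→ t0 |da|25|50|57|ad|0a|0a|50|
→ t1 |ad|0a|0a|50|0a|ad|50|da|
→ t2 |0a|0a|50|da|ad|ad|da|0a|
→ t3 |ad|0a|ad|50|da|ad|0a|da|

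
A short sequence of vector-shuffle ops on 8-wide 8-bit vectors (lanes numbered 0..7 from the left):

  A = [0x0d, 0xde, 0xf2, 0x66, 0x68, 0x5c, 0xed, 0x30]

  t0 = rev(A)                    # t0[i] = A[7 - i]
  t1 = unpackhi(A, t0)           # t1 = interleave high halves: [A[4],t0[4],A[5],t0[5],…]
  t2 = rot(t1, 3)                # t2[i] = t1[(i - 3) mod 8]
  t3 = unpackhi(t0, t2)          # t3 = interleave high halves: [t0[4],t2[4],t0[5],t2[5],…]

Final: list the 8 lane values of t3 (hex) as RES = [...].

→ t0 |30|ed|5c|68|66|f2|de|0d|
→ t1 |68|66|5c|f2|ed|de|30|0d|
→ t2 |de|30|0d|68|66|5c|f2|ed|
→ t3 |66|66|f2|5c|de|f2|0d|ed|

RES = [ 0x66  0x66  0xf2  0x5c  0xde  0xf2  0x0d  0xed ]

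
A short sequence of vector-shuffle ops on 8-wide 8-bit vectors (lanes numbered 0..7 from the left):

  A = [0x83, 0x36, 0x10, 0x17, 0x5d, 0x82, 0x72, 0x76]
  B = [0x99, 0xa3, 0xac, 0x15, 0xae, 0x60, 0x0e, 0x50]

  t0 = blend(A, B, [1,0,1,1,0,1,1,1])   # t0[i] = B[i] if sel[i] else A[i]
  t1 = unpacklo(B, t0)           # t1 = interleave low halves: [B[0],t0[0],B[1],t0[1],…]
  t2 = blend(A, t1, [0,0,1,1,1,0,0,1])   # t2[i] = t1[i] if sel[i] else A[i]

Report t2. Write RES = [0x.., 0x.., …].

→ t0 |99|36|ac|15|5d|60|0e|50|
→ t1 |99|99|a3|36|ac|ac|15|15|
→ t2 |83|36|a3|36|ac|82|72|15|

RES = [0x83, 0x36, 0xa3, 0x36, 0xac, 0x82, 0x72, 0x15]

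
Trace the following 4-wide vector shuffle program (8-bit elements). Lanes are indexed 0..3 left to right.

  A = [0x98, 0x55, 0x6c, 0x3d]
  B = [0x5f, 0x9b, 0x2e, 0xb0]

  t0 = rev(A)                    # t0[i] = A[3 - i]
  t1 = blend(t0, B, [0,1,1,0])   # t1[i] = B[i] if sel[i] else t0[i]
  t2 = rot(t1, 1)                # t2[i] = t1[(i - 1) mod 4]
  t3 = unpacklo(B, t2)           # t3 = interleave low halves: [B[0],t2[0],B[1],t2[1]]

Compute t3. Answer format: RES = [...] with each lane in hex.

RES = [0x5f, 0x98, 0x9b, 0x3d]

→ t0 |3d|6c|55|98|
→ t1 |3d|9b|2e|98|
→ t2 |98|3d|9b|2e|
→ t3 |5f|98|9b|3d|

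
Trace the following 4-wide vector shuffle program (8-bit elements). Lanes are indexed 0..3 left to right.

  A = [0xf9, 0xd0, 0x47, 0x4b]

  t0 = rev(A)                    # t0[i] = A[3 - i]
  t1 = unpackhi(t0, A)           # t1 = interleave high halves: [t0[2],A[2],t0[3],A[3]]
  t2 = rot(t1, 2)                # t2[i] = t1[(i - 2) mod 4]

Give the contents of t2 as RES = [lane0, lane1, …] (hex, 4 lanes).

  t0: 4b 47 d0 f9
  t1: d0 47 f9 4b
  t2: f9 4b d0 47

RES = [ 0xf9  0x4b  0xd0  0x47 ]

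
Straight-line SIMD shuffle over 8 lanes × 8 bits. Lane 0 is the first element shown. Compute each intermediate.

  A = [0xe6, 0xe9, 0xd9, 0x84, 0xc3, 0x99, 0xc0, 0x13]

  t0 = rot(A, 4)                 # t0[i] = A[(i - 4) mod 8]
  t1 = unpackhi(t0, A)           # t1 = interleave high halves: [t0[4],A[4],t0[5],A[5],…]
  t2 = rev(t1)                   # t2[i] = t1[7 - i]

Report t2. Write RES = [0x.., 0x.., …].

RES = [0x13, 0x84, 0xc0, 0xd9, 0x99, 0xe9, 0xc3, 0xe6]

  t0: c3 99 c0 13 e6 e9 d9 84
  t1: e6 c3 e9 99 d9 c0 84 13
  t2: 13 84 c0 d9 99 e9 c3 e6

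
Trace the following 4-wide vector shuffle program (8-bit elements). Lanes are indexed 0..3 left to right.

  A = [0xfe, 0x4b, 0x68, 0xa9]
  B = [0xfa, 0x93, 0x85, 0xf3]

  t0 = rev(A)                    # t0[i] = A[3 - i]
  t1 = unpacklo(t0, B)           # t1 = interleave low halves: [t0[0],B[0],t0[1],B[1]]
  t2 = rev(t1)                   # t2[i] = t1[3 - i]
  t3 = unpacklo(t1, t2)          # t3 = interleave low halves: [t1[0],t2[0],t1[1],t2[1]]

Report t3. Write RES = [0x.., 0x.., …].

RES = [ 0xa9  0x93  0xfa  0x68 ]

  t0: a9 68 4b fe
  t1: a9 fa 68 93
  t2: 93 68 fa a9
  t3: a9 93 fa 68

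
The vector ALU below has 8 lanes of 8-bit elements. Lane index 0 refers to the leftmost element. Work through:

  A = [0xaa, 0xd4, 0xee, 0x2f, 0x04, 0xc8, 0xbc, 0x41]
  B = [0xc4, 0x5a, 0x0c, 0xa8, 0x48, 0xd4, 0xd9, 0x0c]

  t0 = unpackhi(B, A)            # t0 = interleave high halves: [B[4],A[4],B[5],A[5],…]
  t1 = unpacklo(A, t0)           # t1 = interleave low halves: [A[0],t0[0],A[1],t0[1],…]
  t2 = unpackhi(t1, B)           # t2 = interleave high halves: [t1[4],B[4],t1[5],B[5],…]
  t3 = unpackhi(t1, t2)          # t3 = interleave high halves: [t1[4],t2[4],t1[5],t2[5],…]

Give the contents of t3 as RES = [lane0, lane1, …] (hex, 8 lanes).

RES = [ 0xee  0x2f  0xd4  0xd9  0x2f  0xc8  0xc8  0x0c ]

→ t0 |48|04|d4|c8|d9|bc|0c|41|
→ t1 |aa|48|d4|04|ee|d4|2f|c8|
→ t2 |ee|48|d4|d4|2f|d9|c8|0c|
→ t3 |ee|2f|d4|d9|2f|c8|c8|0c|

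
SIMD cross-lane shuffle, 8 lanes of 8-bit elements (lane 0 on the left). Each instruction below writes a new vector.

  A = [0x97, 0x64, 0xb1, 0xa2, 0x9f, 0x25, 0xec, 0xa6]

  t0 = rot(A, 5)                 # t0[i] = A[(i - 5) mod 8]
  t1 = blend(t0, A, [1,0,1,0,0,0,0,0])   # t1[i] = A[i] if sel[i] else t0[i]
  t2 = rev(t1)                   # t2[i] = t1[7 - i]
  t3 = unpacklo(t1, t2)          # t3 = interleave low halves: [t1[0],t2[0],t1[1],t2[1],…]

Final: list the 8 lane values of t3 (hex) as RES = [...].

RES = [ 0x97  0xb1  0x9f  0x64  0xb1  0x97  0xec  0xa6 ]

t0 = [0xa2, 0x9f, 0x25, 0xec, 0xa6, 0x97, 0x64, 0xb1]
t1 = [0x97, 0x9f, 0xb1, 0xec, 0xa6, 0x97, 0x64, 0xb1]
t2 = [0xb1, 0x64, 0x97, 0xa6, 0xec, 0xb1, 0x9f, 0x97]
t3 = [0x97, 0xb1, 0x9f, 0x64, 0xb1, 0x97, 0xec, 0xa6]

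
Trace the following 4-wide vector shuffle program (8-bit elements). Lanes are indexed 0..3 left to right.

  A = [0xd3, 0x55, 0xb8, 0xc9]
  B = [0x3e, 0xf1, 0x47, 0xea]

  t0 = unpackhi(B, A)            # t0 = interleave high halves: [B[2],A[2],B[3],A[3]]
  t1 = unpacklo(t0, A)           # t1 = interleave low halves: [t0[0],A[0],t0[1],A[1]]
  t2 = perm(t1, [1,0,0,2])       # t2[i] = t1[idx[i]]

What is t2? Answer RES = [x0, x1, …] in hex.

  t0: 47 b8 ea c9
  t1: 47 d3 b8 55
  t2: d3 47 47 b8

RES = [ 0xd3  0x47  0x47  0xb8 ]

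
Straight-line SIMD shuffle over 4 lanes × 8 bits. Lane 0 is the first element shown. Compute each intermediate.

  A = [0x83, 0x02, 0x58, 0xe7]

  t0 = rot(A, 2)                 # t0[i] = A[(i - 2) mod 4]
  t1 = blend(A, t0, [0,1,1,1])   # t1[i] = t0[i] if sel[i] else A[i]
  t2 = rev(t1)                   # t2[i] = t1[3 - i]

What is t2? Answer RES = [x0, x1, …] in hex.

RES = [ 0x02  0x83  0xe7  0x83 ]

  t0: 58 e7 83 02
  t1: 83 e7 83 02
  t2: 02 83 e7 83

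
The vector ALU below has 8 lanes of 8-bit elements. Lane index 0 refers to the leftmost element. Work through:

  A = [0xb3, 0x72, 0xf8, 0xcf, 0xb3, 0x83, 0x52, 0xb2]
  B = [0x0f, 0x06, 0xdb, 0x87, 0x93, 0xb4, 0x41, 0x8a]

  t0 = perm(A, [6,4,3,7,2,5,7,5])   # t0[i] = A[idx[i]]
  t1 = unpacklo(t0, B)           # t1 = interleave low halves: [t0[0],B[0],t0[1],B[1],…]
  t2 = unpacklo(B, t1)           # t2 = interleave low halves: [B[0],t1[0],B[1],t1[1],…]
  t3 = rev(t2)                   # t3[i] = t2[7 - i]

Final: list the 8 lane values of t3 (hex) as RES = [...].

RES = [0x06, 0x87, 0xb3, 0xdb, 0x0f, 0x06, 0x52, 0x0f]

  t0: 52 b3 cf b2 f8 83 b2 83
  t1: 52 0f b3 06 cf db b2 87
  t2: 0f 52 06 0f db b3 87 06
  t3: 06 87 b3 db 0f 06 52 0f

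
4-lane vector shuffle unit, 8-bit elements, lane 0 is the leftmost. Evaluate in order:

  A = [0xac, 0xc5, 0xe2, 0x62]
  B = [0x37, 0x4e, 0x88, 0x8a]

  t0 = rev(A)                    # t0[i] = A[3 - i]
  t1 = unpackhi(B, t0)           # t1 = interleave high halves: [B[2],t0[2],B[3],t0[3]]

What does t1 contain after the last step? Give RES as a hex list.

→ t0 |62|e2|c5|ac|
→ t1 |88|c5|8a|ac|

RES = [0x88, 0xc5, 0x8a, 0xac]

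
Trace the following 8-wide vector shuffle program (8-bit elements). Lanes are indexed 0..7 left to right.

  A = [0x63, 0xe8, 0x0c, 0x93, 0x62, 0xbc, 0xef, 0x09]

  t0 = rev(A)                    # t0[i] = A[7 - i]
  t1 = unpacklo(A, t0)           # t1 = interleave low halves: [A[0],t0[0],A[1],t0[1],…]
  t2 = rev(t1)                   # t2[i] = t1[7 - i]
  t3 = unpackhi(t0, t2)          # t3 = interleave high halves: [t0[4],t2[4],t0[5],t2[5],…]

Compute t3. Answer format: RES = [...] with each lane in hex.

t0 = [0x09, 0xef, 0xbc, 0x62, 0x93, 0x0c, 0xe8, 0x63]
t1 = [0x63, 0x09, 0xe8, 0xef, 0x0c, 0xbc, 0x93, 0x62]
t2 = [0x62, 0x93, 0xbc, 0x0c, 0xef, 0xe8, 0x09, 0x63]
t3 = [0x93, 0xef, 0x0c, 0xe8, 0xe8, 0x09, 0x63, 0x63]

RES = [ 0x93  0xef  0x0c  0xe8  0xe8  0x09  0x63  0x63 ]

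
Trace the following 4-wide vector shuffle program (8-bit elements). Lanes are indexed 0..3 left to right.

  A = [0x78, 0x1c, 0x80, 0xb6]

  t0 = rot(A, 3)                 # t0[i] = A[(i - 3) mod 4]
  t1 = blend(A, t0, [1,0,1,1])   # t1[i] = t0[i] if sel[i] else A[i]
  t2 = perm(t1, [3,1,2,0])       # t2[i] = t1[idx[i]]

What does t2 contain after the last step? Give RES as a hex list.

RES = [ 0x78  0x1c  0xb6  0x1c ]

  t0: 1c 80 b6 78
  t1: 1c 1c b6 78
  t2: 78 1c b6 1c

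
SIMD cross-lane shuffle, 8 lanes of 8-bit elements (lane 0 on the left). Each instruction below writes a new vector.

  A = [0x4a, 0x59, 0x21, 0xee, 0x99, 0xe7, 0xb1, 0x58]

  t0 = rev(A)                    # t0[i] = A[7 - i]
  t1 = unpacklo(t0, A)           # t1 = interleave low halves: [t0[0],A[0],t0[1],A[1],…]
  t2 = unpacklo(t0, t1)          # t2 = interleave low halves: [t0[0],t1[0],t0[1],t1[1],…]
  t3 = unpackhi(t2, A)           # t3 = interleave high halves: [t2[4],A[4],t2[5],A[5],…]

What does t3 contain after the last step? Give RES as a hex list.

t0 = [0x58, 0xb1, 0xe7, 0x99, 0xee, 0x21, 0x59, 0x4a]
t1 = [0x58, 0x4a, 0xb1, 0x59, 0xe7, 0x21, 0x99, 0xee]
t2 = [0x58, 0x58, 0xb1, 0x4a, 0xe7, 0xb1, 0x99, 0x59]
t3 = [0xe7, 0x99, 0xb1, 0xe7, 0x99, 0xb1, 0x59, 0x58]

RES = [0xe7, 0x99, 0xb1, 0xe7, 0x99, 0xb1, 0x59, 0x58]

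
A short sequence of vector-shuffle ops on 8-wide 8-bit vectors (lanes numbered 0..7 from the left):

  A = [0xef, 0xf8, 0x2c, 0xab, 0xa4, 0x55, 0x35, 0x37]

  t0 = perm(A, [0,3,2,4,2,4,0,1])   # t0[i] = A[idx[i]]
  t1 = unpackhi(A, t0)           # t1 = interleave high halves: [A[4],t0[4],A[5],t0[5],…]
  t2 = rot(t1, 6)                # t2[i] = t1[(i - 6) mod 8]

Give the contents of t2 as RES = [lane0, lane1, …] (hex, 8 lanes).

RES = [ 0x55  0xa4  0x35  0xef  0x37  0xf8  0xa4  0x2c ]

t0 = [0xef, 0xab, 0x2c, 0xa4, 0x2c, 0xa4, 0xef, 0xf8]
t1 = [0xa4, 0x2c, 0x55, 0xa4, 0x35, 0xef, 0x37, 0xf8]
t2 = [0x55, 0xa4, 0x35, 0xef, 0x37, 0xf8, 0xa4, 0x2c]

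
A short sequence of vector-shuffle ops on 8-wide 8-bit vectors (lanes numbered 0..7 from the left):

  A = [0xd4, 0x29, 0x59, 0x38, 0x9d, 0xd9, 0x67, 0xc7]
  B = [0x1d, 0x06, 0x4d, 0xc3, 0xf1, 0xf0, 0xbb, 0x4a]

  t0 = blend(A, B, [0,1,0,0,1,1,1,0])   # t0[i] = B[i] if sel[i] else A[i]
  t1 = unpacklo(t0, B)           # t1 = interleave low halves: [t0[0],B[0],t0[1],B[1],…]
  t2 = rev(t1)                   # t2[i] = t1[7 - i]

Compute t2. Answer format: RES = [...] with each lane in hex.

RES = [ 0xc3  0x38  0x4d  0x59  0x06  0x06  0x1d  0xd4 ]

t0 = [0xd4, 0x06, 0x59, 0x38, 0xf1, 0xf0, 0xbb, 0xc7]
t1 = [0xd4, 0x1d, 0x06, 0x06, 0x59, 0x4d, 0x38, 0xc3]
t2 = [0xc3, 0x38, 0x4d, 0x59, 0x06, 0x06, 0x1d, 0xd4]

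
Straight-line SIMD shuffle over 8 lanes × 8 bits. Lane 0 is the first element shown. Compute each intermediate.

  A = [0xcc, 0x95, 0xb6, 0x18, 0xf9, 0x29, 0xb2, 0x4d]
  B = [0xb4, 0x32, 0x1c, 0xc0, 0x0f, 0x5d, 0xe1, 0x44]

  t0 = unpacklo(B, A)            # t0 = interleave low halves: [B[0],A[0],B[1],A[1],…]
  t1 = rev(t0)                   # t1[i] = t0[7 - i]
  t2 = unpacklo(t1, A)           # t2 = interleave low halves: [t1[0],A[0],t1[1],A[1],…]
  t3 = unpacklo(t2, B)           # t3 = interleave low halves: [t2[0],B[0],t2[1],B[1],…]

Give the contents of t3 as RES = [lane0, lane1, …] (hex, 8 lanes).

RES = [0x18, 0xb4, 0xcc, 0x32, 0xc0, 0x1c, 0x95, 0xc0]

→ t0 |b4|cc|32|95|1c|b6|c0|18|
→ t1 |18|c0|b6|1c|95|32|cc|b4|
→ t2 |18|cc|c0|95|b6|b6|1c|18|
→ t3 |18|b4|cc|32|c0|1c|95|c0|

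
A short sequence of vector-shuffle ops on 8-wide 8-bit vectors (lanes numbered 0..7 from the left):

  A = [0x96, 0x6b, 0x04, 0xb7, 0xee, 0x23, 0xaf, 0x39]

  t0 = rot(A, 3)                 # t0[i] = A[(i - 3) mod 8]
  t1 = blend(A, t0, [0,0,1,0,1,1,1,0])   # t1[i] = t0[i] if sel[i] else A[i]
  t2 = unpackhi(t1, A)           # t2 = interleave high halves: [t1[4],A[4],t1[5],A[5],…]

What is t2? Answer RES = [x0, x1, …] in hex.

RES = [0x6b, 0xee, 0x04, 0x23, 0xb7, 0xaf, 0x39, 0x39]

→ t0 |23|af|39|96|6b|04|b7|ee|
→ t1 |96|6b|39|b7|6b|04|b7|39|
→ t2 |6b|ee|04|23|b7|af|39|39|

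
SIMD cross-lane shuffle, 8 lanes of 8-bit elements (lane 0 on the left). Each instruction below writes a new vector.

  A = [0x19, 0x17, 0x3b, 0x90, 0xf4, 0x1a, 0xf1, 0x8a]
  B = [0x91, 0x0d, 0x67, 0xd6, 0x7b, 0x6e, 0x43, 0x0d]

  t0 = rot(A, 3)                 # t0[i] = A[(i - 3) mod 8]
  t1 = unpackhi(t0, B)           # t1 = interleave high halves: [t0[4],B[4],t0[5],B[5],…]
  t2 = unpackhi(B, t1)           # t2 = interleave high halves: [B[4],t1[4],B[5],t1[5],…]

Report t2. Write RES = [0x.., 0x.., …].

RES = [ 0x7b  0x90  0x6e  0x43  0x43  0xf4  0x0d  0x0d ]

t0 = [0x1a, 0xf1, 0x8a, 0x19, 0x17, 0x3b, 0x90, 0xf4]
t1 = [0x17, 0x7b, 0x3b, 0x6e, 0x90, 0x43, 0xf4, 0x0d]
t2 = [0x7b, 0x90, 0x6e, 0x43, 0x43, 0xf4, 0x0d, 0x0d]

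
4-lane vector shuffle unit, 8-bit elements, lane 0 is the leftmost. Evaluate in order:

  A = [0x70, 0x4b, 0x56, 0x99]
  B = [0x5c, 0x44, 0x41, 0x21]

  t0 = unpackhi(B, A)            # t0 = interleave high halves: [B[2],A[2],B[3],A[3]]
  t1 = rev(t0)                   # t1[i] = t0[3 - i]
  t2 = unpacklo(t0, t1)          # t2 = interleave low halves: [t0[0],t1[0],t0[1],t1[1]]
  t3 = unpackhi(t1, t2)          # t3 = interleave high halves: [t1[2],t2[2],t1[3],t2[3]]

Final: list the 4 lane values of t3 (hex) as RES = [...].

  t0: 41 56 21 99
  t1: 99 21 56 41
  t2: 41 99 56 21
  t3: 56 56 41 21

RES = [0x56, 0x56, 0x41, 0x21]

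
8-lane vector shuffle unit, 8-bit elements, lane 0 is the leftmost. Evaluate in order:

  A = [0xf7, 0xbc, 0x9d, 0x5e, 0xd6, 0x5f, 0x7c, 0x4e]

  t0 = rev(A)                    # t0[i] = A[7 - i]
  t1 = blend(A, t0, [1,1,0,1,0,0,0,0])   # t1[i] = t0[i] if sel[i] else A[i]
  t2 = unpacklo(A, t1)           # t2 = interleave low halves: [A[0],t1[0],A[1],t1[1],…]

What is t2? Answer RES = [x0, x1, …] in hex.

t0 = [0x4e, 0x7c, 0x5f, 0xd6, 0x5e, 0x9d, 0xbc, 0xf7]
t1 = [0x4e, 0x7c, 0x9d, 0xd6, 0xd6, 0x5f, 0x7c, 0x4e]
t2 = [0xf7, 0x4e, 0xbc, 0x7c, 0x9d, 0x9d, 0x5e, 0xd6]

RES = [0xf7, 0x4e, 0xbc, 0x7c, 0x9d, 0x9d, 0x5e, 0xd6]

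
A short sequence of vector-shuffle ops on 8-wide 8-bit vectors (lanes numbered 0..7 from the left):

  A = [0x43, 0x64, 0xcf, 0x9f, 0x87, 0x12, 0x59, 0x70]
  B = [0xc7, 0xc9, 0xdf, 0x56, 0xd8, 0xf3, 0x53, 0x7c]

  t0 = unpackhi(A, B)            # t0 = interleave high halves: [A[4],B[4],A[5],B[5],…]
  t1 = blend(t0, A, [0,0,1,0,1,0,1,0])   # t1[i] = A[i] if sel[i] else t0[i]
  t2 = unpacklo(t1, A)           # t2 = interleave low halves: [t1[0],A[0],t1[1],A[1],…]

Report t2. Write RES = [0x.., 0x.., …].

t0 = [0x87, 0xd8, 0x12, 0xf3, 0x59, 0x53, 0x70, 0x7c]
t1 = [0x87, 0xd8, 0xcf, 0xf3, 0x87, 0x53, 0x59, 0x7c]
t2 = [0x87, 0x43, 0xd8, 0x64, 0xcf, 0xcf, 0xf3, 0x9f]

RES = [0x87, 0x43, 0xd8, 0x64, 0xcf, 0xcf, 0xf3, 0x9f]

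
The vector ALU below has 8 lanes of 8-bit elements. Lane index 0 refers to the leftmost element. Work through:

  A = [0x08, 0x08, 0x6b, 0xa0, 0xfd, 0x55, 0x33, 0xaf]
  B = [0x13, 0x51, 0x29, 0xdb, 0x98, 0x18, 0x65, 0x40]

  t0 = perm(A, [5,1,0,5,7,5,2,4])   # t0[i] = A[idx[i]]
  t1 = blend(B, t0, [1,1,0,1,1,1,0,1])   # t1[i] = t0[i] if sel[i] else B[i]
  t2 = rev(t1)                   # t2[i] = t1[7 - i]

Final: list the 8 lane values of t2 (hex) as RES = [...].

t0 = [0x55, 0x08, 0x08, 0x55, 0xaf, 0x55, 0x6b, 0xfd]
t1 = [0x55, 0x08, 0x29, 0x55, 0xaf, 0x55, 0x65, 0xfd]
t2 = [0xfd, 0x65, 0x55, 0xaf, 0x55, 0x29, 0x08, 0x55]

RES = [0xfd, 0x65, 0x55, 0xaf, 0x55, 0x29, 0x08, 0x55]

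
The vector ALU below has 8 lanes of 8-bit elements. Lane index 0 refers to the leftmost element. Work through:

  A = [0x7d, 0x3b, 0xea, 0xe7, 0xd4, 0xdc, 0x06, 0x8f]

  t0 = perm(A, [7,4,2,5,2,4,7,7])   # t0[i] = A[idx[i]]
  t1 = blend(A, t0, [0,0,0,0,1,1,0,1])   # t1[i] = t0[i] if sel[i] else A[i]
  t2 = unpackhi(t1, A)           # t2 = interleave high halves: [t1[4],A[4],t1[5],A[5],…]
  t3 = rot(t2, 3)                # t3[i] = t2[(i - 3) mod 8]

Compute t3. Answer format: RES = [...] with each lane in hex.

RES = [0x06, 0x8f, 0x8f, 0xea, 0xd4, 0xd4, 0xdc, 0x06]

t0 = [0x8f, 0xd4, 0xea, 0xdc, 0xea, 0xd4, 0x8f, 0x8f]
t1 = [0x7d, 0x3b, 0xea, 0xe7, 0xea, 0xd4, 0x06, 0x8f]
t2 = [0xea, 0xd4, 0xd4, 0xdc, 0x06, 0x06, 0x8f, 0x8f]
t3 = [0x06, 0x8f, 0x8f, 0xea, 0xd4, 0xd4, 0xdc, 0x06]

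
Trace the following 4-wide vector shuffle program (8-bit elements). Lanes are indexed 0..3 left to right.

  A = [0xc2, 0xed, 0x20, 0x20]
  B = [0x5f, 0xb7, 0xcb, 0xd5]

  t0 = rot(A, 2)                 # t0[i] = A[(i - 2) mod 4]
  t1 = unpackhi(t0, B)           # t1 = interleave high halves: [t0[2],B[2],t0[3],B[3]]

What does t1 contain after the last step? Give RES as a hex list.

→ t0 |20|20|c2|ed|
→ t1 |c2|cb|ed|d5|

RES = [ 0xc2  0xcb  0xed  0xd5 ]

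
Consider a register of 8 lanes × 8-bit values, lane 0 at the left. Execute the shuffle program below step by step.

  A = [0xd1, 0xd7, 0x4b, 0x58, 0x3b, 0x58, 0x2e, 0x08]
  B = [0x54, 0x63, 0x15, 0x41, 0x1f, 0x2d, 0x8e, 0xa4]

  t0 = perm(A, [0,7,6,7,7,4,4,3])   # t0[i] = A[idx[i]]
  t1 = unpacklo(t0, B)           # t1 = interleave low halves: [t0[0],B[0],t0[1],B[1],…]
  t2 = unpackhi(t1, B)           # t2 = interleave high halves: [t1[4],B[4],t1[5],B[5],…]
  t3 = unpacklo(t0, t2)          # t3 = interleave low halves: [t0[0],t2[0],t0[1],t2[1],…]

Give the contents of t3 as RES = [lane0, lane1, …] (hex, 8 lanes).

RES = [0xd1, 0x2e, 0x08, 0x1f, 0x2e, 0x15, 0x08, 0x2d]

t0 = [0xd1, 0x08, 0x2e, 0x08, 0x08, 0x3b, 0x3b, 0x58]
t1 = [0xd1, 0x54, 0x08, 0x63, 0x2e, 0x15, 0x08, 0x41]
t2 = [0x2e, 0x1f, 0x15, 0x2d, 0x08, 0x8e, 0x41, 0xa4]
t3 = [0xd1, 0x2e, 0x08, 0x1f, 0x2e, 0x15, 0x08, 0x2d]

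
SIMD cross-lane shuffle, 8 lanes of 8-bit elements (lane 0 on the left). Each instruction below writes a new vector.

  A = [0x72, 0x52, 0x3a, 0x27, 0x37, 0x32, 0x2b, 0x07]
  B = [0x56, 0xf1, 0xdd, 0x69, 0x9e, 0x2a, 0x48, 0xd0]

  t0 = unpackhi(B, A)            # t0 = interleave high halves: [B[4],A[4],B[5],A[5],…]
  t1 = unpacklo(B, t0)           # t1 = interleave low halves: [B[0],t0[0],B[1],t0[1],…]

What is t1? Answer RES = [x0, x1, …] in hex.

RES = [0x56, 0x9e, 0xf1, 0x37, 0xdd, 0x2a, 0x69, 0x32]

  t0: 9e 37 2a 32 48 2b d0 07
  t1: 56 9e f1 37 dd 2a 69 32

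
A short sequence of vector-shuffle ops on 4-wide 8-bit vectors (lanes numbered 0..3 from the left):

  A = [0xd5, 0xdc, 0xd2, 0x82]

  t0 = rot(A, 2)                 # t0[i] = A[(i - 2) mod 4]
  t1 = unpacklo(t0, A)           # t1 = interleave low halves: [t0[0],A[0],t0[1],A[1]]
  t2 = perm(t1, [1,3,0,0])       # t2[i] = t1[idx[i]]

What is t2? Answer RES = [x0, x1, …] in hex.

→ t0 |d2|82|d5|dc|
→ t1 |d2|d5|82|dc|
→ t2 |d5|dc|d2|d2|

RES = [0xd5, 0xdc, 0xd2, 0xd2]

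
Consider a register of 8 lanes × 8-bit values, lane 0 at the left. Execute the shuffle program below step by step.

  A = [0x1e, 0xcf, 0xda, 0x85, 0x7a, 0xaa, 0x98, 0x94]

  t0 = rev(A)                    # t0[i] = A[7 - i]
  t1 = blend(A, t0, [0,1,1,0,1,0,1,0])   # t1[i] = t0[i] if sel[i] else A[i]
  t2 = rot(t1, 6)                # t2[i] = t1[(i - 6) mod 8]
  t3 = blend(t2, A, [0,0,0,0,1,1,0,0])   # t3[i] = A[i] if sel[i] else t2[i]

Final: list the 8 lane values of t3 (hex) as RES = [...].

  t0: 94 98 aa 7a 85 da cf 1e
  t1: 1e 98 aa 85 85 aa cf 94
  t2: aa 85 85 aa cf 94 1e 98
  t3: aa 85 85 aa 7a aa 1e 98

RES = [ 0xaa  0x85  0x85  0xaa  0x7a  0xaa  0x1e  0x98 ]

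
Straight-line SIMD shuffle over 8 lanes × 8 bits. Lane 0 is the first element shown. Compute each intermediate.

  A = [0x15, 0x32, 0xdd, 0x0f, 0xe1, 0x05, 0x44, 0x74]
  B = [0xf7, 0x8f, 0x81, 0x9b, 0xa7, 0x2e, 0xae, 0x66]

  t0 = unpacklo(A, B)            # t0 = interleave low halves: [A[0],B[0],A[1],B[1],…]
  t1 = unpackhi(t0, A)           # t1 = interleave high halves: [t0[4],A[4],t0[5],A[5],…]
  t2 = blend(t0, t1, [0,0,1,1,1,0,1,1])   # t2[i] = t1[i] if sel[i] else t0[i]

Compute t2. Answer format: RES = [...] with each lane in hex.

→ t0 |15|f7|32|8f|dd|81|0f|9b|
→ t1 |dd|e1|81|05|0f|44|9b|74|
→ t2 |15|f7|81|05|0f|81|9b|74|

RES = [ 0x15  0xf7  0x81  0x05  0x0f  0x81  0x9b  0x74 ]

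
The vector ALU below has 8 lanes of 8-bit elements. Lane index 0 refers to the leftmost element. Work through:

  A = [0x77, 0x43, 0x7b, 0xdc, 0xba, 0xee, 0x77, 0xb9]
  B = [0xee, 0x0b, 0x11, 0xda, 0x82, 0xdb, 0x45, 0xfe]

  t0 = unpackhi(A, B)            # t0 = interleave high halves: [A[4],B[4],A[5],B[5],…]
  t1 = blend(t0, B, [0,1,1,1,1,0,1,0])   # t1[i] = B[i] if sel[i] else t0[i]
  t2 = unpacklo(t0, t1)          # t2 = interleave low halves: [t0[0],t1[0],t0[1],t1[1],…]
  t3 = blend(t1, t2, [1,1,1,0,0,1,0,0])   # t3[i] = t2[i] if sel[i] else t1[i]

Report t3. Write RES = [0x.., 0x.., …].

→ t0 |ba|82|ee|db|77|45|b9|fe|
→ t1 |ba|0b|11|da|82|45|45|fe|
→ t2 |ba|ba|82|0b|ee|11|db|da|
→ t3 |ba|ba|82|da|82|11|45|fe|

RES = [ 0xba  0xba  0x82  0xda  0x82  0x11  0x45  0xfe ]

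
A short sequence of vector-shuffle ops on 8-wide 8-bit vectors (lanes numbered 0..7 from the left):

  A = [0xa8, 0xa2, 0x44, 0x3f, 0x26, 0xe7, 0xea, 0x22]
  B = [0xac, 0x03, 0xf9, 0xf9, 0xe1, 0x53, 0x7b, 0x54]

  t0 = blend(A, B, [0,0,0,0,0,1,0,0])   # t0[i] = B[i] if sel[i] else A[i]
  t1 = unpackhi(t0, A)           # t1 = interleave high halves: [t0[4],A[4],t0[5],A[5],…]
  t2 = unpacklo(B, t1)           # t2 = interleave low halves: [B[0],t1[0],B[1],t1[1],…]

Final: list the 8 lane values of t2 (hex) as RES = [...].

→ t0 |a8|a2|44|3f|26|53|ea|22|
→ t1 |26|26|53|e7|ea|ea|22|22|
→ t2 |ac|26|03|26|f9|53|f9|e7|

RES = [0xac, 0x26, 0x03, 0x26, 0xf9, 0x53, 0xf9, 0xe7]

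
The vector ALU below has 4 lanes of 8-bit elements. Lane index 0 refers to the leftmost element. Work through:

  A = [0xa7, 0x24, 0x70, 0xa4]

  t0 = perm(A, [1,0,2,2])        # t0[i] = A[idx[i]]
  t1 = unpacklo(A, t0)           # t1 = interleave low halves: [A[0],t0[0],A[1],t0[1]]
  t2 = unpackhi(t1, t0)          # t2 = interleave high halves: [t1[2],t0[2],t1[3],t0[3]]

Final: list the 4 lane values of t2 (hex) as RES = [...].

→ t0 |24|a7|70|70|
→ t1 |a7|24|24|a7|
→ t2 |24|70|a7|70|

RES = [0x24, 0x70, 0xa7, 0x70]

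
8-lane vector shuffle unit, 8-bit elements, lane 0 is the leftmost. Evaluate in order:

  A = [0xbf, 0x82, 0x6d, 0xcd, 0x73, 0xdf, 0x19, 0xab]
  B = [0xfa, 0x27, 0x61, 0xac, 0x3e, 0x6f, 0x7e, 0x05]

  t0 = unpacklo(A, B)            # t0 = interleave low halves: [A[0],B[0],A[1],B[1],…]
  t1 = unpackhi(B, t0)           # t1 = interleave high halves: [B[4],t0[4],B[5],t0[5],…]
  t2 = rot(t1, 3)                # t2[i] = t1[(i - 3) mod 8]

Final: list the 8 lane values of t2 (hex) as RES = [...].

RES = [ 0xcd  0x05  0xac  0x3e  0x6d  0x6f  0x61  0x7e ]

→ t0 |bf|fa|82|27|6d|61|cd|ac|
→ t1 |3e|6d|6f|61|7e|cd|05|ac|
→ t2 |cd|05|ac|3e|6d|6f|61|7e|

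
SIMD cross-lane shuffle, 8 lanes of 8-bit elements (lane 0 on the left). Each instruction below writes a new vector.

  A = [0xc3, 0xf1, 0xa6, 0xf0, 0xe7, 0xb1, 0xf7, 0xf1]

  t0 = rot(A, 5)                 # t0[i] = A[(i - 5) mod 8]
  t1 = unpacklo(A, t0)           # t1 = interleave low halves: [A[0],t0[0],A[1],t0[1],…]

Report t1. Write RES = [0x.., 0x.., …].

RES = [0xc3, 0xf0, 0xf1, 0xe7, 0xa6, 0xb1, 0xf0, 0xf7]

→ t0 |f0|e7|b1|f7|f1|c3|f1|a6|
→ t1 |c3|f0|f1|e7|a6|b1|f0|f7|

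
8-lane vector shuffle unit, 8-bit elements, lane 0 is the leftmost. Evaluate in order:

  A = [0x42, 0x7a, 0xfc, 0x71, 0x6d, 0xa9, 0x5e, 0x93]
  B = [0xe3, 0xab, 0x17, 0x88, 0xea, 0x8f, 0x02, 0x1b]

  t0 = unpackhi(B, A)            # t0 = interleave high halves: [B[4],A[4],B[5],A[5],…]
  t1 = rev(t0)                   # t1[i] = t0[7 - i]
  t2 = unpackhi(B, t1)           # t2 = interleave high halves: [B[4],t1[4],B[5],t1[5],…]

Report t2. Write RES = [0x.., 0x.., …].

RES = [ 0xea  0xa9  0x8f  0x8f  0x02  0x6d  0x1b  0xea ]

  t0: ea 6d 8f a9 02 5e 1b 93
  t1: 93 1b 5e 02 a9 8f 6d ea
  t2: ea a9 8f 8f 02 6d 1b ea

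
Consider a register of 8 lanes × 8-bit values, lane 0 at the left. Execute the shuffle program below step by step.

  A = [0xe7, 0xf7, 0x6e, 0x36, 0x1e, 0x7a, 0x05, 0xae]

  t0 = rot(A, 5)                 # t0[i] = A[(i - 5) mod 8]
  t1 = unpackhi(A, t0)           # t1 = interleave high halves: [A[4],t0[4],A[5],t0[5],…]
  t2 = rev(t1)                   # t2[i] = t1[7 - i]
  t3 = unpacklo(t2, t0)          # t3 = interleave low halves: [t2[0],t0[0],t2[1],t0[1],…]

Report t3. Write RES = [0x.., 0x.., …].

RES = [0x6e, 0x36, 0xae, 0x1e, 0xf7, 0x7a, 0x05, 0x05]

t0 = [0x36, 0x1e, 0x7a, 0x05, 0xae, 0xe7, 0xf7, 0x6e]
t1 = [0x1e, 0xae, 0x7a, 0xe7, 0x05, 0xf7, 0xae, 0x6e]
t2 = [0x6e, 0xae, 0xf7, 0x05, 0xe7, 0x7a, 0xae, 0x1e]
t3 = [0x6e, 0x36, 0xae, 0x1e, 0xf7, 0x7a, 0x05, 0x05]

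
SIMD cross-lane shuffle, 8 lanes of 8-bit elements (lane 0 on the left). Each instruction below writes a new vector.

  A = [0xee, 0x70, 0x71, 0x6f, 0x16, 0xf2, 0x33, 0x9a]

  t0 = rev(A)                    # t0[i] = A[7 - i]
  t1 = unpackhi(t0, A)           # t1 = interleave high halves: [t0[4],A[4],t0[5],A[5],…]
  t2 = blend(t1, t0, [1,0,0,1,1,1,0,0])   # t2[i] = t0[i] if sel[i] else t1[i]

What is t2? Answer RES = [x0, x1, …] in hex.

RES = [0x9a, 0x16, 0x71, 0x16, 0x6f, 0x71, 0xee, 0x9a]

  t0: 9a 33 f2 16 6f 71 70 ee
  t1: 6f 16 71 f2 70 33 ee 9a
  t2: 9a 16 71 16 6f 71 ee 9a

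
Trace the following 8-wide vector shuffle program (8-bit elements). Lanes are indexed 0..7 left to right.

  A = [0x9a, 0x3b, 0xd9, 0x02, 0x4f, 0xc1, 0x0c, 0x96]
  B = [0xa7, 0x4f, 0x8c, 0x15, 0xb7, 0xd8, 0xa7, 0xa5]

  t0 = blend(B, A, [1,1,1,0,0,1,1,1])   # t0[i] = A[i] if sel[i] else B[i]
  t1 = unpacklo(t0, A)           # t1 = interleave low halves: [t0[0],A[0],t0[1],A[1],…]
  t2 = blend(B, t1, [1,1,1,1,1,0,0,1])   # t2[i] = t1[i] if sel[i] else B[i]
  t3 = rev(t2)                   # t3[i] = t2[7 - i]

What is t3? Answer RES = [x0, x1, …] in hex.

RES = [ 0x02  0xa7  0xd8  0xd9  0x3b  0x3b  0x9a  0x9a ]

  t0: 9a 3b d9 15 b7 c1 0c 96
  t1: 9a 9a 3b 3b d9 d9 15 02
  t2: 9a 9a 3b 3b d9 d8 a7 02
  t3: 02 a7 d8 d9 3b 3b 9a 9a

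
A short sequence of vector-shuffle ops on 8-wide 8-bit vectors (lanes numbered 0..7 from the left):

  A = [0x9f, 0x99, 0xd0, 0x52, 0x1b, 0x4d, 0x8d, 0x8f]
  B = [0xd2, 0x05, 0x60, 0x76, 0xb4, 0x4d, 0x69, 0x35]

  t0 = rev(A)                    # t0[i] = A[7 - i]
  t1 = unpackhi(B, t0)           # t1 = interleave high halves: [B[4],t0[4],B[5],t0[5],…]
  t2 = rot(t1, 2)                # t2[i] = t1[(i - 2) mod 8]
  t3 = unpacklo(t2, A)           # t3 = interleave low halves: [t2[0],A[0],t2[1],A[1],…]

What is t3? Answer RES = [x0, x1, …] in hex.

RES = [0x35, 0x9f, 0x9f, 0x99, 0xb4, 0xd0, 0x52, 0x52]

t0 = [0x8f, 0x8d, 0x4d, 0x1b, 0x52, 0xd0, 0x99, 0x9f]
t1 = [0xb4, 0x52, 0x4d, 0xd0, 0x69, 0x99, 0x35, 0x9f]
t2 = [0x35, 0x9f, 0xb4, 0x52, 0x4d, 0xd0, 0x69, 0x99]
t3 = [0x35, 0x9f, 0x9f, 0x99, 0xb4, 0xd0, 0x52, 0x52]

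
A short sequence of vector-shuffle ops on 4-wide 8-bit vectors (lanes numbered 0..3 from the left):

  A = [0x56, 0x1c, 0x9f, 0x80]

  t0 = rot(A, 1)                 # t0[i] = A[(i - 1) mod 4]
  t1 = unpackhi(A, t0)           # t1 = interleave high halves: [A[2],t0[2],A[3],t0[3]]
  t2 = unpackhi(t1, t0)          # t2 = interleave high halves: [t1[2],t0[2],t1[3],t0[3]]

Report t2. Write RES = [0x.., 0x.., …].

  t0: 80 56 1c 9f
  t1: 9f 1c 80 9f
  t2: 80 1c 9f 9f

RES = [0x80, 0x1c, 0x9f, 0x9f]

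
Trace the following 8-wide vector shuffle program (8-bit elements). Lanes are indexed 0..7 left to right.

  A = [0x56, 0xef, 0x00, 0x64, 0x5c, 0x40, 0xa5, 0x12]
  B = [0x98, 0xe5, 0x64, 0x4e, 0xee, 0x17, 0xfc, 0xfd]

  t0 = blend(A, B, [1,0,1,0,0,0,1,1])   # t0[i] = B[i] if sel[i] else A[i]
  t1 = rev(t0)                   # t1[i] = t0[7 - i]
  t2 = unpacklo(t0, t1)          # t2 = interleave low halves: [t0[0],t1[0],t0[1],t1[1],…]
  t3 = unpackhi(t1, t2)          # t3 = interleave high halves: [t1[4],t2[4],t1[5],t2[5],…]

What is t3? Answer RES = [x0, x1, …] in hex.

→ t0 |98|ef|64|64|5c|40|fc|fd|
→ t1 |fd|fc|40|5c|64|64|ef|98|
→ t2 |98|fd|ef|fc|64|40|64|5c|
→ t3 |64|64|64|40|ef|64|98|5c|

RES = [ 0x64  0x64  0x64  0x40  0xef  0x64  0x98  0x5c ]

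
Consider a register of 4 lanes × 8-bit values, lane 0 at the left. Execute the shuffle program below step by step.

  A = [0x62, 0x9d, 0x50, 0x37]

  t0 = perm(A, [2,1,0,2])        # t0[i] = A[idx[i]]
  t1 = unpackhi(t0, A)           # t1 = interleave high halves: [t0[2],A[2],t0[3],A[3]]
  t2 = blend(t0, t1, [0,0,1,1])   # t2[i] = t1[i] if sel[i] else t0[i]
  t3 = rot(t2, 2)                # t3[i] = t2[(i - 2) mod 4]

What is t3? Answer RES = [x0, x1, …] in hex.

  t0: 50 9d 62 50
  t1: 62 50 50 37
  t2: 50 9d 50 37
  t3: 50 37 50 9d

RES = [ 0x50  0x37  0x50  0x9d ]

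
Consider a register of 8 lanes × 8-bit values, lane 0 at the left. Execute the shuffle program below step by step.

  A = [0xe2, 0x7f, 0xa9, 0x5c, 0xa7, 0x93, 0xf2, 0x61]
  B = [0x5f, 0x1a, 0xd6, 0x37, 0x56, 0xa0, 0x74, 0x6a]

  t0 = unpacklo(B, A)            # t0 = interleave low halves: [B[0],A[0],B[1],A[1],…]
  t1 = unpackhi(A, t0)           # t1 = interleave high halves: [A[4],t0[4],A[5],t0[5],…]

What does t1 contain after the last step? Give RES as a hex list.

→ t0 |5f|e2|1a|7f|d6|a9|37|5c|
→ t1 |a7|d6|93|a9|f2|37|61|5c|

RES = [0xa7, 0xd6, 0x93, 0xa9, 0xf2, 0x37, 0x61, 0x5c]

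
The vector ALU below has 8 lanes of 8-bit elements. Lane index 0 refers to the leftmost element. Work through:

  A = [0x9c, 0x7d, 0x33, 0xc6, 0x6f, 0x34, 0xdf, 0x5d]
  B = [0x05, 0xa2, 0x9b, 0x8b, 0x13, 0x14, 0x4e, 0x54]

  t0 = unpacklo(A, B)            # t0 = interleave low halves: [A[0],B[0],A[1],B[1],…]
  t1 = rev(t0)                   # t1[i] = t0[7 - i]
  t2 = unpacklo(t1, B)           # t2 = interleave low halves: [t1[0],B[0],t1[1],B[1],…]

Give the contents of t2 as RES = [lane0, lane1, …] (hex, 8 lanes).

RES = [0x8b, 0x05, 0xc6, 0xa2, 0x9b, 0x9b, 0x33, 0x8b]

  t0: 9c 05 7d a2 33 9b c6 8b
  t1: 8b c6 9b 33 a2 7d 05 9c
  t2: 8b 05 c6 a2 9b 9b 33 8b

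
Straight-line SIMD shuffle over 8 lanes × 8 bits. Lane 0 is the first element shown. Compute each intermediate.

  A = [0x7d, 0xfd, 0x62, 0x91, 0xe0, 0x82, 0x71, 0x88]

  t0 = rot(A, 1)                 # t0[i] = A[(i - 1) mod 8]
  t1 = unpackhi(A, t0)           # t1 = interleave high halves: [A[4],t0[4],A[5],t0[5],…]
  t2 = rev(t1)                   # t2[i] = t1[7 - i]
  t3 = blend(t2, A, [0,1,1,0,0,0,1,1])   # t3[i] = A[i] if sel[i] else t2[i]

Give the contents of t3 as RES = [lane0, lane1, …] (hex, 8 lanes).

RES = [0x71, 0xfd, 0x62, 0x71, 0xe0, 0x82, 0x71, 0x88]

  t0: 88 7d fd 62 91 e0 82 71
  t1: e0 91 82 e0 71 82 88 71
  t2: 71 88 82 71 e0 82 91 e0
  t3: 71 fd 62 71 e0 82 71 88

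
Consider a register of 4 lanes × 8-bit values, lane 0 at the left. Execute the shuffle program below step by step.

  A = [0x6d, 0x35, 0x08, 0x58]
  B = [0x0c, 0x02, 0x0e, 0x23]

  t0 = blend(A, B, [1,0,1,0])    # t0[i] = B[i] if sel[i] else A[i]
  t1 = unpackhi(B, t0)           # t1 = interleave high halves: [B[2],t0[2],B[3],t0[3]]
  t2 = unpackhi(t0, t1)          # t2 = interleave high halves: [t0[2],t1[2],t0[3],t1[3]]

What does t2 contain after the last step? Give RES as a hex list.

t0 = [0x0c, 0x35, 0x0e, 0x58]
t1 = [0x0e, 0x0e, 0x23, 0x58]
t2 = [0x0e, 0x23, 0x58, 0x58]

RES = [0x0e, 0x23, 0x58, 0x58]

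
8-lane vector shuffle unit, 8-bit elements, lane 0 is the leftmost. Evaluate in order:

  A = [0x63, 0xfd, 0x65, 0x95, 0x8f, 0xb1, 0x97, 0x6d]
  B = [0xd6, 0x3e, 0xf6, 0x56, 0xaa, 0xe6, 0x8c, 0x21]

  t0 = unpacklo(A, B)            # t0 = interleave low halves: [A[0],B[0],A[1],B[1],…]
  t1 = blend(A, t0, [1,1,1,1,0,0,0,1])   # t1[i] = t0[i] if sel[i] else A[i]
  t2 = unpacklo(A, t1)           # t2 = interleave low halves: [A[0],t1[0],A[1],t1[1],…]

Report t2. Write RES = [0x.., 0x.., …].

t0 = [0x63, 0xd6, 0xfd, 0x3e, 0x65, 0xf6, 0x95, 0x56]
t1 = [0x63, 0xd6, 0xfd, 0x3e, 0x8f, 0xb1, 0x97, 0x56]
t2 = [0x63, 0x63, 0xfd, 0xd6, 0x65, 0xfd, 0x95, 0x3e]

RES = [0x63, 0x63, 0xfd, 0xd6, 0x65, 0xfd, 0x95, 0x3e]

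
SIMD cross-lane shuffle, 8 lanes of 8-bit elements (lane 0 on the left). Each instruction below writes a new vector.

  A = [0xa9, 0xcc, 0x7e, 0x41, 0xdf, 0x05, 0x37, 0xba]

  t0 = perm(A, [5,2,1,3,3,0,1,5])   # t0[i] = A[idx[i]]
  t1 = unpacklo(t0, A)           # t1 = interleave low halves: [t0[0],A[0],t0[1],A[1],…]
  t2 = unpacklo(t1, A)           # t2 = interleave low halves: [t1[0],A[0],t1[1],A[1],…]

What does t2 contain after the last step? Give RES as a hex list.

t0 = [0x05, 0x7e, 0xcc, 0x41, 0x41, 0xa9, 0xcc, 0x05]
t1 = [0x05, 0xa9, 0x7e, 0xcc, 0xcc, 0x7e, 0x41, 0x41]
t2 = [0x05, 0xa9, 0xa9, 0xcc, 0x7e, 0x7e, 0xcc, 0x41]

RES = [ 0x05  0xa9  0xa9  0xcc  0x7e  0x7e  0xcc  0x41 ]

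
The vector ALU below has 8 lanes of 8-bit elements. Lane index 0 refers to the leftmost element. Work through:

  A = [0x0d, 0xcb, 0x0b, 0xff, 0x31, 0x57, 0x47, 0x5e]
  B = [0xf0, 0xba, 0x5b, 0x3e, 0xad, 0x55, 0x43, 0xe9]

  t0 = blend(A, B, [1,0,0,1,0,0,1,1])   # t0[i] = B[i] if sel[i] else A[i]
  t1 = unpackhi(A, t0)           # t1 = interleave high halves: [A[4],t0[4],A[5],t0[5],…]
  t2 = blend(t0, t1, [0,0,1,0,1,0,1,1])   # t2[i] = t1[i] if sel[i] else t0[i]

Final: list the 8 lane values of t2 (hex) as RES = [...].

RES = [ 0xf0  0xcb  0x57  0x3e  0x47  0x57  0x5e  0xe9 ]

t0 = [0xf0, 0xcb, 0x0b, 0x3e, 0x31, 0x57, 0x43, 0xe9]
t1 = [0x31, 0x31, 0x57, 0x57, 0x47, 0x43, 0x5e, 0xe9]
t2 = [0xf0, 0xcb, 0x57, 0x3e, 0x47, 0x57, 0x5e, 0xe9]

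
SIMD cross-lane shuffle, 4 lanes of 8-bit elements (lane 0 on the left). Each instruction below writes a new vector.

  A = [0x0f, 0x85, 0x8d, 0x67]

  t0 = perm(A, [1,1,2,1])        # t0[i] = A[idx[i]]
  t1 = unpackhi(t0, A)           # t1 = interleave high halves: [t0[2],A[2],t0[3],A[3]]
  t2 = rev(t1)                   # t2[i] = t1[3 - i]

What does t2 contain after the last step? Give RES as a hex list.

→ t0 |85|85|8d|85|
→ t1 |8d|8d|85|67|
→ t2 |67|85|8d|8d|

RES = [0x67, 0x85, 0x8d, 0x8d]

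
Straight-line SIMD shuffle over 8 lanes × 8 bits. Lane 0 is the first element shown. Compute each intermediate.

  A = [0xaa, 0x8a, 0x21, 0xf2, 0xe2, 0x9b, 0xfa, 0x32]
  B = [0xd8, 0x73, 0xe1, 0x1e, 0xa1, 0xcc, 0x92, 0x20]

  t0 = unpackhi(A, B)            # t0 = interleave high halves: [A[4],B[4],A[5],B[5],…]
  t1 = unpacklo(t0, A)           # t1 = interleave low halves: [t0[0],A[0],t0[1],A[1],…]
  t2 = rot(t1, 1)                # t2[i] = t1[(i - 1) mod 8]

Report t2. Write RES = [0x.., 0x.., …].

  t0: e2 a1 9b cc fa 92 32 20
  t1: e2 aa a1 8a 9b 21 cc f2
  t2: f2 e2 aa a1 8a 9b 21 cc

RES = [ 0xf2  0xe2  0xaa  0xa1  0x8a  0x9b  0x21  0xcc ]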